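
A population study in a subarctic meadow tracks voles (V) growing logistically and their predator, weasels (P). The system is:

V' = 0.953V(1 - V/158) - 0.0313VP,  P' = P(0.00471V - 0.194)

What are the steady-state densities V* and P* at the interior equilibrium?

From dP/dt = 0 with P > 0: 0.00471V* = 0.194, so V* = 41.2.
Substitute into dV/dt = 0: 0.953(1 - 41.2/158) = 0.0313P*.
The bracket is 0.739, giving P* = 0.705/0.0313 = 22.5.

V* ≈ 41.2, P* ≈ 22.5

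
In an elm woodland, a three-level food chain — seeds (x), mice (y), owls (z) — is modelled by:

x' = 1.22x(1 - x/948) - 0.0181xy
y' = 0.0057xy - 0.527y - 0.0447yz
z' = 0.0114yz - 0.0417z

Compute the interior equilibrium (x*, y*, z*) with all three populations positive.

From dz/dt = 0: 0.0114y* = 0.0417, so y* = 3.66.
From dx/dt = 0: 1.22(1 - x*/948) = 0.0181·3.66, giving x* = 948·(1 - 0.0543) = 897.
From dy/dt = 0: 0.0057·897 - 0.527 = 0.0447z*, so z* = 4.58/0.0447 = 103.

x* ≈ 897, y* ≈ 3.66, z* ≈ 103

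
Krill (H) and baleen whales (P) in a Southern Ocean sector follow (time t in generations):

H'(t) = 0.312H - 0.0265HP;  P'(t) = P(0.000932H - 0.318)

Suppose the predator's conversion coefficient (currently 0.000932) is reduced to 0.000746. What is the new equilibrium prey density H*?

H* ≈ 426

At the interior fixed point, setting dP/dt = 0 with P > 0 fixes H* = (predator death rate)/(HP coefficient) — independent of the other coefficients.
With the change, H* = 0.318/0.000746 = 426; it rises from 341.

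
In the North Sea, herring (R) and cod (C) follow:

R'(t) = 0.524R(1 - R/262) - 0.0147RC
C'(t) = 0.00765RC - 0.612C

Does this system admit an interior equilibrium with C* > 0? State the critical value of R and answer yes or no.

The predator equation gives dC/dt > 0 only when R > 0.612/0.00765 = 80.
Without the predator, R → K = 262. Since 262 > 80, the predator can invade and persist.

Threshold R = 80; K > 80, so yes, the predator persists.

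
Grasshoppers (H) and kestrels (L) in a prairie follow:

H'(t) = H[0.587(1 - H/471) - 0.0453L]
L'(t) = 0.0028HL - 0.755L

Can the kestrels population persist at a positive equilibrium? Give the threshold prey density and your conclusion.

The predator equation gives dL/dt > 0 only when H > 0.755/0.0028 = 270.
Without the predator, H → K = 471. Since 471 > 270, the predator can invade and persist.

Threshold H = 270; K > 270, so yes, the predator persists.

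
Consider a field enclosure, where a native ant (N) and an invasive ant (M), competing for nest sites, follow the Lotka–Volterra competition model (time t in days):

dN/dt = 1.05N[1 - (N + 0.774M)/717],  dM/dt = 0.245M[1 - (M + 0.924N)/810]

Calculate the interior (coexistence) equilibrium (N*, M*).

N* ≈ 316, M* ≈ 518

Setting both brackets to zero gives the nullclines N + 0.774M = 717 and 0.924N + M = 810.
Substituting M = 810 - 0.924N into the first: N(1 - 0.774·0.924) = 717 - 0.774·810.
So N* = 90.1/0.285 = 316, and then M* = 810 - 0.924·316 = 518.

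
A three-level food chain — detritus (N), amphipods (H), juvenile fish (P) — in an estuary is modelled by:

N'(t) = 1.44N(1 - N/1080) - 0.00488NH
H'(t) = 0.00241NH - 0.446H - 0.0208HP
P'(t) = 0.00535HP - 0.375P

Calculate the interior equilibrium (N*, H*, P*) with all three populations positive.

N* ≈ 823, H* ≈ 70.1, P* ≈ 74

From dP/dt = 0: 0.00535H* = 0.375, so H* = 70.1.
From dN/dt = 0: 1.44(1 - N*/1080) = 0.00488·70.1, giving N* = 1080·(1 - 0.238) = 823.
From dH/dt = 0: 0.00241·823 - 0.446 = 0.0208P*, so P* = 1.54/0.0208 = 74.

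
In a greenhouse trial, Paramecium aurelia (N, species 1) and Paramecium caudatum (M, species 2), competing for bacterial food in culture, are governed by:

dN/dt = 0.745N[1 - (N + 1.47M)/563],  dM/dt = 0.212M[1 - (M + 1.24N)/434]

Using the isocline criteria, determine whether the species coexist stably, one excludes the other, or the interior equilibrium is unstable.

Compare the nullcline intercepts: K1/α12 = 563/1.47 = 383 < K2 = 434; K2/α21 = 434/1.24 = 350 < K1 = 563.
Since both are reversed, neither can invade when rare; the interior point is a saddle.

unstable coexistence (outcome depends on initial conditions)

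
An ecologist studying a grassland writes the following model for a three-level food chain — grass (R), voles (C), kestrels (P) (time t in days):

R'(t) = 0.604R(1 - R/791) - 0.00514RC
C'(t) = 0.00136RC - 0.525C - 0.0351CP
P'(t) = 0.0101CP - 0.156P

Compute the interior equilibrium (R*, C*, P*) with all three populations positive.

From dP/dt = 0: 0.0101C* = 0.156, so C* = 15.4.
From dR/dt = 0: 0.604(1 - R*/791) = 0.00514·15.4, giving R* = 791·(1 - 0.131) = 687.
From dC/dt = 0: 0.00136·687 - 0.525 = 0.0351P*, so P* = 0.409/0.0351 = 11.7.

R* ≈ 687, C* ≈ 15.4, P* ≈ 11.7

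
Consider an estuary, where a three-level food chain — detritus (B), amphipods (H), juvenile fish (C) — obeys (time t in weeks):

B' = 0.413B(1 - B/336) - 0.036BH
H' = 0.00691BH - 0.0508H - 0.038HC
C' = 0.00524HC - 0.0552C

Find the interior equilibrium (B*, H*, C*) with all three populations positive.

B* ≈ 27.5, H* ≈ 10.5, C* ≈ 3.66

From dC/dt = 0: 0.00524H* = 0.0552, so H* = 10.5.
From dB/dt = 0: 0.413(1 - B*/336) = 0.036·10.5, giving B* = 336·(1 - 0.918) = 27.5.
From dH/dt = 0: 0.00691·27.5 - 0.0508 = 0.038C*, so C* = 0.139/0.038 = 3.66.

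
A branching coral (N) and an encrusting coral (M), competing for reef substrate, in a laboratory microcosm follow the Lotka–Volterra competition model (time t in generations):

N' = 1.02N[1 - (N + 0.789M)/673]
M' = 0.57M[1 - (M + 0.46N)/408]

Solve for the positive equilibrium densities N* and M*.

Setting both brackets to zero gives the nullclines N + 0.789M = 673 and 0.46N + M = 408.
Substituting M = 408 - 0.46N into the first: N(1 - 0.789·0.46) = 673 - 0.789·408.
So N* = 351/0.637 = 551, and then M* = 408 - 0.46·551 = 154.

N* ≈ 551, M* ≈ 154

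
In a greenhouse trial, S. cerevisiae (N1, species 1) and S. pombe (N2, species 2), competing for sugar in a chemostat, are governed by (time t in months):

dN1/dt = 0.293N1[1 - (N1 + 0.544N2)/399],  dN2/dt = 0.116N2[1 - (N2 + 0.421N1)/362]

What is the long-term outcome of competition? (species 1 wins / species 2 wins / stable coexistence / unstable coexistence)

Compare the nullcline intercepts: K1/α12 = 399/0.544 = 733 > K2 = 362; K2/α21 = 362/0.421 = 860 > K1 = 399.
Since both inequalities hold, each species can invade when rare, so the interior equilibrium is stable.

stable coexistence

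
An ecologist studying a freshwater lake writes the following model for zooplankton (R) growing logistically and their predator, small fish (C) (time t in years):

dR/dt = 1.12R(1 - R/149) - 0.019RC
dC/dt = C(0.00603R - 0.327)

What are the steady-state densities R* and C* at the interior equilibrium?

From dC/dt = 0 with C > 0: 0.00603R* = 0.327, so R* = 54.2.
Substitute into dR/dt = 0: 1.12(1 - 54.2/149) = 0.019C*.
The bracket is 0.636, giving C* = 0.712/0.019 = 37.5.

R* ≈ 54.2, C* ≈ 37.5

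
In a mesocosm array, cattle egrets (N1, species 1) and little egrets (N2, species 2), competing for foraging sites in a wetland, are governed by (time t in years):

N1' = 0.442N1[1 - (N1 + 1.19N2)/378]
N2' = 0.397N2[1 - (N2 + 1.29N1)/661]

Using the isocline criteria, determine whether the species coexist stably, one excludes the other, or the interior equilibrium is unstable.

Compare the nullcline intercepts: K1/α12 = 378/1.19 = 318 < K2 = 661; K2/α21 = 661/1.29 = 512 > K1 = 378.
Since the inequalities point opposite ways, species 2 can invade but species 1 cannot.

species 2 excludes species 1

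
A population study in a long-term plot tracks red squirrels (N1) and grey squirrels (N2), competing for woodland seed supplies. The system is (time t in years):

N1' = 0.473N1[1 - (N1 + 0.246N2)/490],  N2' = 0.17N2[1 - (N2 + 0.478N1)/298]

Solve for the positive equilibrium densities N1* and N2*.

N1* ≈ 472, N2* ≈ 72.3

Setting both brackets to zero gives the nullclines N1 + 0.246N2 = 490 and 0.478N1 + N2 = 298.
Substituting N2 = 298 - 0.478N1 into the first: N1(1 - 0.246·0.478) = 490 - 0.246·298.
So N1* = 417/0.882 = 472, and then N2* = 298 - 0.478·472 = 72.3.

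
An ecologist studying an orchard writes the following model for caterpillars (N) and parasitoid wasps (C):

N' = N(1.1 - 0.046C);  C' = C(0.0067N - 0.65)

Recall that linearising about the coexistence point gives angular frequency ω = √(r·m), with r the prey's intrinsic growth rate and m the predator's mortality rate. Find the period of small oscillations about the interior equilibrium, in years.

T ≈ 7.43 years

Here r = 1.1 and m = 0.65, so r·m = 0.715.
ω = √0.715 = 0.846 per year, hence T = 2π/ω ≈ 7.43 years.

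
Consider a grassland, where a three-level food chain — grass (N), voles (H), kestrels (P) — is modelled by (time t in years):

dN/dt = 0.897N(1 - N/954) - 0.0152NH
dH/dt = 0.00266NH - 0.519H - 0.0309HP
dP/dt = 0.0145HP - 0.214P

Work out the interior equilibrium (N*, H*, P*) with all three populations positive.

N* ≈ 715, H* ≈ 14.8, P* ≈ 44.8

From dP/dt = 0: 0.0145H* = 0.214, so H* = 14.8.
From dN/dt = 0: 0.897(1 - N*/954) = 0.0152·14.8, giving N* = 954·(1 - 0.25) = 715.
From dH/dt = 0: 0.00266·715 - 0.519 = 0.0309P*, so P* = 1.38/0.0309 = 44.8.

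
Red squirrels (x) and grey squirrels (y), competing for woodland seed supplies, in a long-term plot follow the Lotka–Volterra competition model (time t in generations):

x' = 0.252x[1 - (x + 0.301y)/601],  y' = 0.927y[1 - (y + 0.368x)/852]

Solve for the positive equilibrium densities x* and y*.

x* ≈ 387, y* ≈ 709

Setting both brackets to zero gives the nullclines x + 0.301y = 601 and 0.368x + y = 852.
Substituting y = 852 - 0.368x into the first: x(1 - 0.301·0.368) = 601 - 0.301·852.
So x* = 345/0.889 = 387, and then y* = 852 - 0.368·387 = 709.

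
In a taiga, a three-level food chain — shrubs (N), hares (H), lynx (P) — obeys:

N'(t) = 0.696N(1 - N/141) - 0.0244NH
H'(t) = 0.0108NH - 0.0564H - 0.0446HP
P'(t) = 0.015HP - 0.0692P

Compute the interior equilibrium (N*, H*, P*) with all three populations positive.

From dP/dt = 0: 0.015H* = 0.0692, so H* = 4.61.
From dN/dt = 0: 0.696(1 - N*/141) = 0.0244·4.61, giving N* = 141·(1 - 0.162) = 118.
From dH/dt = 0: 0.0108·118 - 0.0564 = 0.0446P*, so P* = 1.22/0.0446 = 27.4.

N* ≈ 118, H* ≈ 4.61, P* ≈ 27.4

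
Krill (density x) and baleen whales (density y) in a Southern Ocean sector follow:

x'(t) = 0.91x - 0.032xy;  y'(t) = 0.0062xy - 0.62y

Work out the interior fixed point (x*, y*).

x* ≈ 100, y* ≈ 28.4

Set dy/dt = 0 with y > 0: 0.0062x - 0.62 = 0, so x* = 0.62/0.0062 = 100.
Set dx/dt = 0 with x > 0: 0.91 - 0.032y = 0, so y* = 0.91/0.032 = 28.4.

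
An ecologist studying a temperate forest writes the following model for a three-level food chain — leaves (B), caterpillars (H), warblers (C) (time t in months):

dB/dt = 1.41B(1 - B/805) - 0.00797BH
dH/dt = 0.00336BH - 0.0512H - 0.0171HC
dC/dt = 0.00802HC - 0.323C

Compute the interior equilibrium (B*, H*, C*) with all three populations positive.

From dC/dt = 0: 0.00802H* = 0.323, so H* = 40.3.
From dB/dt = 0: 1.41(1 - B*/805) = 0.00797·40.3, giving B* = 805·(1 - 0.228) = 622.
From dH/dt = 0: 0.00336·622 - 0.0512 = 0.0171C*, so C* = 2.04/0.0171 = 119.

B* ≈ 622, H* ≈ 40.3, C* ≈ 119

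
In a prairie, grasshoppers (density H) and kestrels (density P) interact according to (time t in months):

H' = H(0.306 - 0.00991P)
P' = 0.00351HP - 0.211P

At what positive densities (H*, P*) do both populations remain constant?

Set dP/dt = 0 with P > 0: 0.00351H - 0.211 = 0, so H* = 0.211/0.00351 = 60.1.
Set dH/dt = 0 with H > 0: 0.306 - 0.00991P = 0, so P* = 0.306/0.00991 = 30.9.

H* ≈ 60.1, P* ≈ 30.9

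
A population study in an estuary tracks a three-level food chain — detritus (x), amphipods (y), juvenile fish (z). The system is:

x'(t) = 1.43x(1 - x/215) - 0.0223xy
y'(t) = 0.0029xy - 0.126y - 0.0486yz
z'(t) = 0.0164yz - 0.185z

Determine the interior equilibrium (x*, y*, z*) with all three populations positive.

x* ≈ 177, y* ≈ 11.3, z* ≈ 7.98

From dz/dt = 0: 0.0164y* = 0.185, so y* = 11.3.
From dx/dt = 0: 1.43(1 - x*/215) = 0.0223·11.3, giving x* = 215·(1 - 0.176) = 177.
From dy/dt = 0: 0.0029·177 - 0.126 = 0.0486z*, so z* = 0.388/0.0486 = 7.98.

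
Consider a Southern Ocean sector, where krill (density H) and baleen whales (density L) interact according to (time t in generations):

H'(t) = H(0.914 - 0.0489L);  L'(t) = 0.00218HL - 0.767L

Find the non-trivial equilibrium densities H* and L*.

H* ≈ 352, L* ≈ 18.7

Set dL/dt = 0 with L > 0: 0.00218H - 0.767 = 0, so H* = 0.767/0.00218 = 352.
Set dH/dt = 0 with H > 0: 0.914 - 0.0489L = 0, so L* = 0.914/0.0489 = 18.7.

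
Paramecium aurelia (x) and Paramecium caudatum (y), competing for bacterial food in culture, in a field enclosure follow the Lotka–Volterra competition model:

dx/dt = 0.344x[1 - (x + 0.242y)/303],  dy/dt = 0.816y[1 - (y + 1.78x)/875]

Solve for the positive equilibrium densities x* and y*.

Setting both brackets to zero gives the nullclines x + 0.242y = 303 and 1.78x + y = 875.
Substituting y = 875 - 1.78x into the first: x(1 - 0.242·1.78) = 303 - 0.242·875.
So x* = 91.2/0.569 = 160, and then y* = 875 - 1.78·160 = 590.

x* ≈ 160, y* ≈ 590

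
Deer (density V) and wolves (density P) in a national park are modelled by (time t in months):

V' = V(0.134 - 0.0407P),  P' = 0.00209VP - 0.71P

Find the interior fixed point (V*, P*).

Set dP/dt = 0 with P > 0: 0.00209V - 0.71 = 0, so V* = 0.71/0.00209 = 340.
Set dV/dt = 0 with V > 0: 0.134 - 0.0407P = 0, so P* = 0.134/0.0407 = 3.29.

V* ≈ 340, P* ≈ 3.29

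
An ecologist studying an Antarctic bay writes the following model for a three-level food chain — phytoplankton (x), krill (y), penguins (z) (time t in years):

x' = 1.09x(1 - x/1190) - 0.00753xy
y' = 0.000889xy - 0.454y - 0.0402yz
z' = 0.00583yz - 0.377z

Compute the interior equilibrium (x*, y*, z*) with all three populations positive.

x* ≈ 658, y* ≈ 64.7, z* ≈ 3.27

From dz/dt = 0: 0.00583y* = 0.377, so y* = 64.7.
From dx/dt = 0: 1.09(1 - x*/1190) = 0.00753·64.7, giving x* = 1190·(1 - 0.447) = 658.
From dy/dt = 0: 0.000889·658 - 0.454 = 0.0402z*, so z* = 0.131/0.0402 = 3.27.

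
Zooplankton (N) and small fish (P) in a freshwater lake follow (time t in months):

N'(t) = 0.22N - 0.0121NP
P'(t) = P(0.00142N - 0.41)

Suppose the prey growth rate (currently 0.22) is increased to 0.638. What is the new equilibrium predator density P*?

P* ≈ 52.7

At the interior fixed point, setting dN/dt = 0 with N > 0 fixes P* = (prey growth rate)/(NP coefficient) — independent of the other coefficients.
With the change, P* = 0.638/0.0121 = 52.7; it rises from 18.2.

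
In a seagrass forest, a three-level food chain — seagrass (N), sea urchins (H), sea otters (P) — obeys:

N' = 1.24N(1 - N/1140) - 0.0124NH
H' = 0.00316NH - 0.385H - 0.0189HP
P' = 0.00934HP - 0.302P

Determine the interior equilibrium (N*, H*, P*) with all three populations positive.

N* ≈ 771, H* ≈ 32.3, P* ≈ 109

From dP/dt = 0: 0.00934H* = 0.302, so H* = 32.3.
From dN/dt = 0: 1.24(1 - N*/1140) = 0.0124·32.3, giving N* = 1140·(1 - 0.323) = 771.
From dH/dt = 0: 0.00316·771 - 0.385 = 0.0189P*, so P* = 2.05/0.0189 = 109.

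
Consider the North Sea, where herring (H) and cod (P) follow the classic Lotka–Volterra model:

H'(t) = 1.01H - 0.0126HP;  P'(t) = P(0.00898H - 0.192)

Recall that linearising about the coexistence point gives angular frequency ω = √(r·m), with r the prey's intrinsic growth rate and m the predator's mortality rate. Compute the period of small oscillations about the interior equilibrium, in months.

Here r = 1.01 and m = 0.192, so r·m = 0.194.
ω = √0.194 = 0.44 per month, hence T = 2π/ω ≈ 14.3 months.

T ≈ 14.3 months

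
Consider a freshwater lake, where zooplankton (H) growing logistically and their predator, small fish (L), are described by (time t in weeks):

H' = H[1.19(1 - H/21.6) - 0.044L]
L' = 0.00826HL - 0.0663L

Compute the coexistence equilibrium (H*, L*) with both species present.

From dL/dt = 0 with L > 0: 0.00826H* = 0.0663, so H* = 8.03.
Substitute into dH/dt = 0: 1.19(1 - 8.03/21.6) = 0.044L*.
The bracket is 0.628, giving L* = 0.748/0.044 = 17.

H* ≈ 8.03, L* ≈ 17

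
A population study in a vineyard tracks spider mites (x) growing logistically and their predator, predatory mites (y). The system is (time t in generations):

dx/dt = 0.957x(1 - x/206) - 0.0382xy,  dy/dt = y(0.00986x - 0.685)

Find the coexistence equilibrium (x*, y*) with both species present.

x* ≈ 69.5, y* ≈ 16.6

From dy/dt = 0 with y > 0: 0.00986x* = 0.685, so x* = 69.5.
Substitute into dx/dt = 0: 0.957(1 - 69.5/206) = 0.0382y*.
The bracket is 0.663, giving y* = 0.634/0.0382 = 16.6.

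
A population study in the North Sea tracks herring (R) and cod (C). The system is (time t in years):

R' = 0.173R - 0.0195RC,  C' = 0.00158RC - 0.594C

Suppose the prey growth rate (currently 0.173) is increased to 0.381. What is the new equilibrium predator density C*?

C* ≈ 19.5

At the interior fixed point, setting dR/dt = 0 with R > 0 fixes C* = (prey growth rate)/(RC coefficient) — independent of the other coefficients.
With the change, C* = 0.381/0.0195 = 19.5; it rises from 8.87.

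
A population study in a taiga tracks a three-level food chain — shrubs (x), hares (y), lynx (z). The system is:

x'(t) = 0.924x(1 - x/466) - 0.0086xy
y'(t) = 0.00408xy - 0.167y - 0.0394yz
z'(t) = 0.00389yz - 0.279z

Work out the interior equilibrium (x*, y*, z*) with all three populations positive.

From dz/dt = 0: 0.00389y* = 0.279, so y* = 71.7.
From dx/dt = 0: 0.924(1 - x*/466) = 0.0086·71.7, giving x* = 466·(1 - 0.668) = 155.
From dy/dt = 0: 0.00408·155 - 0.167 = 0.0394z*, so z* = 0.465/0.0394 = 11.8.

x* ≈ 155, y* ≈ 71.7, z* ≈ 11.8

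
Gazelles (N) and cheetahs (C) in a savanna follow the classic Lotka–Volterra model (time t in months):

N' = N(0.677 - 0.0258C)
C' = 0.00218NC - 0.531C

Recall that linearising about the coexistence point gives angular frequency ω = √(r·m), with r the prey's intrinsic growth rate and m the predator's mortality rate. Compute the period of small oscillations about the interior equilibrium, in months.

Here r = 0.677 and m = 0.531, so r·m = 0.359.
ω = √0.359 = 0.6 per month, hence T = 2π/ω ≈ 10.5 months.

T ≈ 10.5 months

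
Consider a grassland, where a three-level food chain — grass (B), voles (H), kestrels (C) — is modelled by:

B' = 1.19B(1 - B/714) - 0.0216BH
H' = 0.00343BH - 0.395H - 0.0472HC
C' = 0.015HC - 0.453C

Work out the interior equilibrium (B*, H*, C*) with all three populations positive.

From dC/dt = 0: 0.015H* = 0.453, so H* = 30.2.
From dB/dt = 0: 1.19(1 - B*/714) = 0.0216·30.2, giving B* = 714·(1 - 0.548) = 323.
From dH/dt = 0: 0.00343·323 - 0.395 = 0.0472C*, so C* = 0.712/0.0472 = 15.1.

B* ≈ 323, H* ≈ 30.2, C* ≈ 15.1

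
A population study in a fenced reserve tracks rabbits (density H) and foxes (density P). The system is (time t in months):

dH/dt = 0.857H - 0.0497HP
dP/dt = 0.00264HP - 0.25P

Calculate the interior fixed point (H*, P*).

Set dP/dt = 0 with P > 0: 0.00264H - 0.25 = 0, so H* = 0.25/0.00264 = 94.7.
Set dH/dt = 0 with H > 0: 0.857 - 0.0497P = 0, so P* = 0.857/0.0497 = 17.2.

H* ≈ 94.7, P* ≈ 17.2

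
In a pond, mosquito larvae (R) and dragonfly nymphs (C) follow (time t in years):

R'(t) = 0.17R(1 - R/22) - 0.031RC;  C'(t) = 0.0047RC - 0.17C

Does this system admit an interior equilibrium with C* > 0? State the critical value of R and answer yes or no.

Threshold R = 36.2; K < 36.2, so no, the predator goes extinct.

The predator equation gives dC/dt > 0 only when R > 0.17/0.0047 = 36.2.
Without the predator, R → K = 22. Since 22 < 36.2, the predator cannot invade.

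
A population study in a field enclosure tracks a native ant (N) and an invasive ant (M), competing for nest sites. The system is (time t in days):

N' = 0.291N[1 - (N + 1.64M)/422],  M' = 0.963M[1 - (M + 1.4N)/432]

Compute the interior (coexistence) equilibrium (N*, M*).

Setting both brackets to zero gives the nullclines N + 1.64M = 422 and 1.4N + M = 432.
Substituting M = 432 - 1.4N into the first: N(1 - 1.64·1.4) = 422 - 1.64·432.
So N* = -286/-1.3 = 221, and then M* = 432 - 1.4·221 = 123.

N* ≈ 221, M* ≈ 123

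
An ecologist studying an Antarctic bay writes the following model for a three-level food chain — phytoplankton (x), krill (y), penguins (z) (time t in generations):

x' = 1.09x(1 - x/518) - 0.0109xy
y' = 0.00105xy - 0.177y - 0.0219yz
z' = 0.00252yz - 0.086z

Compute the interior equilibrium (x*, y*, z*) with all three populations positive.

From dz/dt = 0: 0.00252y* = 0.086, so y* = 34.1.
From dx/dt = 0: 1.09(1 - x*/518) = 0.0109·34.1, giving x* = 518·(1 - 0.341) = 341.
From dy/dt = 0: 0.00105·341 - 0.177 = 0.0219z*, so z* = 0.181/0.0219 = 8.28.

x* ≈ 341, y* ≈ 34.1, z* ≈ 8.28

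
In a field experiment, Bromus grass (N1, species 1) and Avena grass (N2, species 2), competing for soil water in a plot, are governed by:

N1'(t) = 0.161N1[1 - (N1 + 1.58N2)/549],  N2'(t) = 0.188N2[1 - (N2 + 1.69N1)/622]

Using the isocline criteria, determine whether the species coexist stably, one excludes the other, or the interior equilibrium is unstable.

Compare the nullcline intercepts: K1/α12 = 549/1.58 = 347 < K2 = 622; K2/α21 = 622/1.69 = 368 < K1 = 549.
Since both are reversed, neither can invade when rare; the interior point is a saddle.

unstable coexistence (outcome depends on initial conditions)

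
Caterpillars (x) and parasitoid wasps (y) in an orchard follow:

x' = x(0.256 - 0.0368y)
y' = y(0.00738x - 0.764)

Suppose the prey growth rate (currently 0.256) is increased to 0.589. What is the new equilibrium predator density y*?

y* ≈ 16

At the interior fixed point, setting dx/dt = 0 with x > 0 fixes y* = (prey growth rate)/(xy coefficient) — independent of the other coefficients.
With the change, y* = 0.589/0.0368 = 16; it rises from 6.96.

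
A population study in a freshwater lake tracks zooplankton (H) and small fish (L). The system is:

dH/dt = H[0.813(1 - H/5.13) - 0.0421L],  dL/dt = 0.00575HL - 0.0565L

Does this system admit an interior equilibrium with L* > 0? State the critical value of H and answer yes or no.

Threshold H = 9.83; K < 9.83, so no, the predator goes extinct.

The predator equation gives dL/dt > 0 only when H > 0.0565/0.00575 = 9.83.
Without the predator, H → K = 5.13. Since 5.13 < 9.83, the predator cannot invade.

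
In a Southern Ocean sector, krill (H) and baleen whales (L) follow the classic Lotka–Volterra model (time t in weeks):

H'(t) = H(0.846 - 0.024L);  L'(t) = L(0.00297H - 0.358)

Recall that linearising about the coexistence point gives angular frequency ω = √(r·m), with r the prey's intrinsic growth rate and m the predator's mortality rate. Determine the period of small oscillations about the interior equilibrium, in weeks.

Here r = 0.846 and m = 0.358, so r·m = 0.303.
ω = √0.303 = 0.55 per week, hence T = 2π/ω ≈ 11.4 weeks.

T ≈ 11.4 weeks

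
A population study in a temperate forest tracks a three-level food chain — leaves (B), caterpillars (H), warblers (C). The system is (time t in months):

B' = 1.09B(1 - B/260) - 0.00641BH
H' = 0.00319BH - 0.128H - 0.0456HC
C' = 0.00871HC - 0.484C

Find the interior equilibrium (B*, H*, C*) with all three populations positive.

From dC/dt = 0: 0.00871H* = 0.484, so H* = 55.6.
From dB/dt = 0: 1.09(1 - B*/260) = 0.00641·55.6, giving B* = 260·(1 - 0.327) = 175.
From dH/dt = 0: 0.00319·175 - 0.128 = 0.0456C*, so C* = 0.43/0.0456 = 9.44.

B* ≈ 175, H* ≈ 55.6, C* ≈ 9.44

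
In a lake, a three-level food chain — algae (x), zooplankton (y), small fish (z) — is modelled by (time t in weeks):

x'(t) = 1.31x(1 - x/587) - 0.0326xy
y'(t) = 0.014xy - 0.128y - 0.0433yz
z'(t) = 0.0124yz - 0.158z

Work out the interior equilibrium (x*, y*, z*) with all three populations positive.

From dz/dt = 0: 0.0124y* = 0.158, so y* = 12.7.
From dx/dt = 0: 1.31(1 - x*/587) = 0.0326·12.7, giving x* = 587·(1 - 0.317) = 401.
From dy/dt = 0: 0.014·401 - 0.128 = 0.0433z*, so z* = 5.48/0.0433 = 127.

x* ≈ 401, y* ≈ 12.7, z* ≈ 127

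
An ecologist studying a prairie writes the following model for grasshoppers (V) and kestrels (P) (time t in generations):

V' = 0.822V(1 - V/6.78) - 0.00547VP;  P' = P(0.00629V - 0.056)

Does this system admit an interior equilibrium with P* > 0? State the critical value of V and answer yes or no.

Threshold V = 8.9; K < 8.9, so no, the predator goes extinct.

The predator equation gives dP/dt > 0 only when V > 0.056/0.00629 = 8.9.
Without the predator, V → K = 6.78. Since 6.78 < 8.9, the predator cannot invade.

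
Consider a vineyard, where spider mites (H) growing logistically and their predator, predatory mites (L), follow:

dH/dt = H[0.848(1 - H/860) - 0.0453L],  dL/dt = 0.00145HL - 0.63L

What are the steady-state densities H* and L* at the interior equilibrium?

From dL/dt = 0 with L > 0: 0.00145H* = 0.63, so H* = 434.
Substitute into dH/dt = 0: 0.848(1 - 434/860) = 0.0453L*.
The bracket is 0.495, giving L* = 0.42/0.0453 = 9.26.

H* ≈ 434, L* ≈ 9.26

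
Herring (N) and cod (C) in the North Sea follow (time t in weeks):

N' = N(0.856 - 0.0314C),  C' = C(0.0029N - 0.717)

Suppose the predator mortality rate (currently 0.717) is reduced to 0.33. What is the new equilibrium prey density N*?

At the interior fixed point, setting dC/dt = 0 with C > 0 fixes N* = (predator death rate)/(NC coefficient) — independent of the other coefficients.
With the change, N* = 0.33/0.0029 = 114; it falls from 247.

N* ≈ 114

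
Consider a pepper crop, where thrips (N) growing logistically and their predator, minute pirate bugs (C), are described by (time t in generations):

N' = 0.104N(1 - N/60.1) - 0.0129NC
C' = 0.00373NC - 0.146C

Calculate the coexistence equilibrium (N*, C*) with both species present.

From dC/dt = 0 with C > 0: 0.00373N* = 0.146, so N* = 39.1.
Substitute into dN/dt = 0: 0.104(1 - 39.1/60.1) = 0.0129C*.
The bracket is 0.349, giving C* = 0.0363/0.0129 = 2.81.

N* ≈ 39.1, C* ≈ 2.81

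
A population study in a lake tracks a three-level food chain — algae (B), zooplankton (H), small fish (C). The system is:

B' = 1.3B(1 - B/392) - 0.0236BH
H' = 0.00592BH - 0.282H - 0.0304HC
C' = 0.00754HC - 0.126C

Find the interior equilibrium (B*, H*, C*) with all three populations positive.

B* ≈ 273, H* ≈ 16.7, C* ≈ 43.9

From dC/dt = 0: 0.00754H* = 0.126, so H* = 16.7.
From dB/dt = 0: 1.3(1 - B*/392) = 0.0236·16.7, giving B* = 392·(1 - 0.303) = 273.
From dH/dt = 0: 0.00592·273 - 0.282 = 0.0304C*, so C* = 1.33/0.0304 = 43.9.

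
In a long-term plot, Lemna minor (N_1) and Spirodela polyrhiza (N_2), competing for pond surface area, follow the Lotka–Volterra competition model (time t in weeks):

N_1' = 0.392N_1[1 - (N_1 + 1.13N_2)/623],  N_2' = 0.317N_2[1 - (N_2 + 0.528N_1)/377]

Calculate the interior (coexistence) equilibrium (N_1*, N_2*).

Setting both brackets to zero gives the nullclines N_1 + 1.13N_2 = 623 and 0.528N_1 + N_2 = 377.
Substituting N_2 = 377 - 0.528N_1 into the first: N_1(1 - 1.13·0.528) = 623 - 1.13·377.
So N_1* = 197/0.403 = 488, and then N_2* = 377 - 0.528·488 = 119.

N_1* ≈ 488, N_2* ≈ 119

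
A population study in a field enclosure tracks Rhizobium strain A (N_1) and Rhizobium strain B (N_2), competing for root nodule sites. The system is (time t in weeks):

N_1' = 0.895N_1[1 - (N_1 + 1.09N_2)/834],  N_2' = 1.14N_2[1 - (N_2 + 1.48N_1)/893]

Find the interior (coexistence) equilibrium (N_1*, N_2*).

N_1* ≈ 227, N_2* ≈ 557

Setting both brackets to zero gives the nullclines N_1 + 1.09N_2 = 834 and 1.48N_1 + N_2 = 893.
Substituting N_2 = 893 - 1.48N_1 into the first: N_1(1 - 1.09·1.48) = 834 - 1.09·893.
So N_1* = -139/-0.613 = 227, and then N_2* = 893 - 1.48·227 = 557.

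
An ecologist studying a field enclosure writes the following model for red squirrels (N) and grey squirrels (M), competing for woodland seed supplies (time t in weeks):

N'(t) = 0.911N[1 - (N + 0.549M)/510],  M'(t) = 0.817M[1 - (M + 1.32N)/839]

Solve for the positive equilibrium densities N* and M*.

Setting both brackets to zero gives the nullclines N + 0.549M = 510 and 1.32N + M = 839.
Substituting M = 839 - 1.32N into the first: N(1 - 0.549·1.32) = 510 - 0.549·839.
So N* = 49.4/0.275 = 179, and then M* = 839 - 1.32·179 = 602.

N* ≈ 179, M* ≈ 602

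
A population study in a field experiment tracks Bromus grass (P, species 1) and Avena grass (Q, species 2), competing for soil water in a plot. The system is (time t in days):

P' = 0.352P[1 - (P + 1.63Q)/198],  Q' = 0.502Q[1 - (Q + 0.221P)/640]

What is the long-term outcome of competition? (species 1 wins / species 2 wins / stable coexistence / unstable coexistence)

species 2 excludes species 1

Compare the nullcline intercepts: K1/α12 = 198/1.63 = 121 < K2 = 640; K2/α21 = 640/0.221 = 2900 > K1 = 198.
Since the inequalities point opposite ways, species 2 can invade but species 1 cannot.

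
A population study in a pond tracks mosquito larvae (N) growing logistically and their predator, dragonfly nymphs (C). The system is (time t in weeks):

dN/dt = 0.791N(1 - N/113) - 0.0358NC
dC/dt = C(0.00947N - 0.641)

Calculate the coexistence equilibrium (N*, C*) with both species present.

N* ≈ 67.7, C* ≈ 8.86

From dC/dt = 0 with C > 0: 0.00947N* = 0.641, so N* = 67.7.
Substitute into dN/dt = 0: 0.791(1 - 67.7/113) = 0.0358C*.
The bracket is 0.401, giving C* = 0.317/0.0358 = 8.86.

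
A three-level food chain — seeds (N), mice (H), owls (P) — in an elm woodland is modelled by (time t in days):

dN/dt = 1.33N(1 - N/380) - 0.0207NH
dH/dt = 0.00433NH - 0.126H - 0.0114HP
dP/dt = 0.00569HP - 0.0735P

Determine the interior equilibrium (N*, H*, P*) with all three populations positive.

From dP/dt = 0: 0.00569H* = 0.0735, so H* = 12.9.
From dN/dt = 0: 1.33(1 - N*/380) = 0.0207·12.9, giving N* = 380·(1 - 0.201) = 304.
From dH/dt = 0: 0.00433·304 - 0.126 = 0.0114P*, so P* = 1.19/0.0114 = 104.

N* ≈ 304, H* ≈ 12.9, P* ≈ 104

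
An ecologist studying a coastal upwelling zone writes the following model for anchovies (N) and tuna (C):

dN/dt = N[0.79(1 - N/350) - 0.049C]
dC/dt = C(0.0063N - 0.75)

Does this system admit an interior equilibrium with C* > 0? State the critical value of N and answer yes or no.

The predator equation gives dC/dt > 0 only when N > 0.75/0.0063 = 119.
Without the predator, N → K = 350. Since 350 > 119, the predator can invade and persist.

Threshold N = 119; K > 119, so yes, the predator persists.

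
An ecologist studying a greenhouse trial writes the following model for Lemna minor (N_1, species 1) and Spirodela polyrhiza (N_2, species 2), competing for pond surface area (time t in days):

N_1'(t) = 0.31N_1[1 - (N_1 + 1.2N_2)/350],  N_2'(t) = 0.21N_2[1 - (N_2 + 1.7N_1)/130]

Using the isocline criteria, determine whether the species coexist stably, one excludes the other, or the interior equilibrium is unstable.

species 1 excludes species 2

Compare the nullcline intercepts: K1/α12 = 350/1.2 = 292 > K2 = 130; K2/α21 = 130/1.7 = 76.5 < K1 = 350.
Since the inequalities point opposite ways, species 1 can invade but species 2 cannot.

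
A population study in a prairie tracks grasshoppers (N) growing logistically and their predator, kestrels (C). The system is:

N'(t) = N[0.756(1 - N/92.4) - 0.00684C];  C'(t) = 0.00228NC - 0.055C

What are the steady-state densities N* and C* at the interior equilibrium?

N* ≈ 24.1, C* ≈ 81.7

From dC/dt = 0 with C > 0: 0.00228N* = 0.055, so N* = 24.1.
Substitute into dN/dt = 0: 0.756(1 - 24.1/92.4) = 0.00684C*.
The bracket is 0.739, giving C* = 0.559/0.00684 = 81.7.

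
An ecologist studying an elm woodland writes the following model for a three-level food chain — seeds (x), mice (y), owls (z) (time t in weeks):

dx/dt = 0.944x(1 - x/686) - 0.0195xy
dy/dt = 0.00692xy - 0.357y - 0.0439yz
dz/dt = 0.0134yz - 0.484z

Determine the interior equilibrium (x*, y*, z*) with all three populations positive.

From dz/dt = 0: 0.0134y* = 0.484, so y* = 36.1.
From dx/dt = 0: 0.944(1 - x*/686) = 0.0195·36.1, giving x* = 686·(1 - 0.746) = 174.
From dy/dt = 0: 0.00692·174 - 0.357 = 0.0439z*, so z* = 0.848/0.0439 = 19.3.

x* ≈ 174, y* ≈ 36.1, z* ≈ 19.3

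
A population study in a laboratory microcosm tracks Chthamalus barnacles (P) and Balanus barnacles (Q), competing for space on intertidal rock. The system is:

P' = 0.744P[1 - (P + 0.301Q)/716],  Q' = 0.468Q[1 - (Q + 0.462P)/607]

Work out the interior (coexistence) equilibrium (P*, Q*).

P* ≈ 619, Q* ≈ 321

Setting both brackets to zero gives the nullclines P + 0.301Q = 716 and 0.462P + Q = 607.
Substituting Q = 607 - 0.462P into the first: P(1 - 0.301·0.462) = 716 - 0.301·607.
So P* = 533/0.861 = 619, and then Q* = 607 - 0.462·619 = 321.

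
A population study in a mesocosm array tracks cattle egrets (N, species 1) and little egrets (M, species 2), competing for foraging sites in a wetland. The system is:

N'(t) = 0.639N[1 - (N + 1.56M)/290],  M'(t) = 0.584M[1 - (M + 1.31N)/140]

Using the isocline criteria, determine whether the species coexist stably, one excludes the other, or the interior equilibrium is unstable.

species 1 excludes species 2

Compare the nullcline intercepts: K1/α12 = 290/1.56 = 186 > K2 = 140; K2/α21 = 140/1.31 = 107 < K1 = 290.
Since the inequalities point opposite ways, species 1 can invade but species 2 cannot.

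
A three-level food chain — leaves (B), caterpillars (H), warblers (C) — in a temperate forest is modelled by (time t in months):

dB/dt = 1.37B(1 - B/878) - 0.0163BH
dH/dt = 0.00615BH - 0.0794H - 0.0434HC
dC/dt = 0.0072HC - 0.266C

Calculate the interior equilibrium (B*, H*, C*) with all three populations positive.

B* ≈ 492, H* ≈ 36.9, C* ≈ 67.9

From dC/dt = 0: 0.0072H* = 0.266, so H* = 36.9.
From dB/dt = 0: 1.37(1 - B*/878) = 0.0163·36.9, giving B* = 878·(1 - 0.44) = 492.
From dH/dt = 0: 0.00615·492 - 0.0794 = 0.0434C*, so C* = 2.95/0.0434 = 67.9.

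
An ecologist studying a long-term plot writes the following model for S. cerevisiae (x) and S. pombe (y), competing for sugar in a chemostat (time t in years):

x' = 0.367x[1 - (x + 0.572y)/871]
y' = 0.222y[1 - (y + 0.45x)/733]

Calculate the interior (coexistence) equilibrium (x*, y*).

x* ≈ 608, y* ≈ 459

Setting both brackets to zero gives the nullclines x + 0.572y = 871 and 0.45x + y = 733.
Substituting y = 733 - 0.45x into the first: x(1 - 0.572·0.45) = 871 - 0.572·733.
So x* = 452/0.743 = 608, and then y* = 733 - 0.45·608 = 459.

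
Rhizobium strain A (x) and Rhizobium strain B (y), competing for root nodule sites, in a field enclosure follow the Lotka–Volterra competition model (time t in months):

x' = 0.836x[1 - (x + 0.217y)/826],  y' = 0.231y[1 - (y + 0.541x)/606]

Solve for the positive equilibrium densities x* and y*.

x* ≈ 787, y* ≈ 180

Setting both brackets to zero gives the nullclines x + 0.217y = 826 and 0.541x + y = 606.
Substituting y = 606 - 0.541x into the first: x(1 - 0.217·0.541) = 826 - 0.217·606.
So x* = 694/0.883 = 787, and then y* = 606 - 0.541·787 = 180.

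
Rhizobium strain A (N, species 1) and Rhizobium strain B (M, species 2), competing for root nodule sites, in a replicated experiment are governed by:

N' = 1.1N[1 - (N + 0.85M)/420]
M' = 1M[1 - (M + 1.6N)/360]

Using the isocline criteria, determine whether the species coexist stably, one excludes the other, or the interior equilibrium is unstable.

Compare the nullcline intercepts: K1/α12 = 420/0.85 = 494 > K2 = 360; K2/α21 = 360/1.6 = 225 < K1 = 420.
Since the inequalities point opposite ways, species 1 can invade but species 2 cannot.

species 1 excludes species 2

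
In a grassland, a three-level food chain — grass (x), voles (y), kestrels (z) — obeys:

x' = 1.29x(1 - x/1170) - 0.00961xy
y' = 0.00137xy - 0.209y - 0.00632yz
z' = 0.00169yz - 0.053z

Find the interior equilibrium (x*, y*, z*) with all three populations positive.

x* ≈ 897, y* ≈ 31.4, z* ≈ 161

From dz/dt = 0: 0.00169y* = 0.053, so y* = 31.4.
From dx/dt = 0: 1.29(1 - x*/1170) = 0.00961·31.4, giving x* = 1170·(1 - 0.234) = 897.
From dy/dt = 0: 0.00137·897 - 0.209 = 0.00632z*, so z* = 1.02/0.00632 = 161.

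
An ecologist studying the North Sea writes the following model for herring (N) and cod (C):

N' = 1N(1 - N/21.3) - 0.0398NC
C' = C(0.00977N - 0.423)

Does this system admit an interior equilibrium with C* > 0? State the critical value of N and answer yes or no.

The predator equation gives dC/dt > 0 only when N > 0.423/0.00977 = 43.3.
Without the predator, N → K = 21.3. Since 21.3 < 43.3, the predator cannot invade.

Threshold N = 43.3; K < 43.3, so no, the predator goes extinct.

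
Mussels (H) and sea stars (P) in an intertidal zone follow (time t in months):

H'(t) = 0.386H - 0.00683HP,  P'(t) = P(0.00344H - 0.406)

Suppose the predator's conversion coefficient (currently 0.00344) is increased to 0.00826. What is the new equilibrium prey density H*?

H* ≈ 49.2

At the interior fixed point, setting dP/dt = 0 with P > 0 fixes H* = (predator death rate)/(HP coefficient) — independent of the other coefficients.
With the change, H* = 0.406/0.00826 = 49.2; it falls from 118.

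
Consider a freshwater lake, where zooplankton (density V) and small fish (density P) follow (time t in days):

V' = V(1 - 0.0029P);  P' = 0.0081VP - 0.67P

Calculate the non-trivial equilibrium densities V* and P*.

V* ≈ 82.7, P* ≈ 345

Set dP/dt = 0 with P > 0: 0.0081V - 0.67 = 0, so V* = 0.67/0.0081 = 82.7.
Set dV/dt = 0 with V > 0: 1 - 0.0029P = 0, so P* = 1/0.0029 = 345.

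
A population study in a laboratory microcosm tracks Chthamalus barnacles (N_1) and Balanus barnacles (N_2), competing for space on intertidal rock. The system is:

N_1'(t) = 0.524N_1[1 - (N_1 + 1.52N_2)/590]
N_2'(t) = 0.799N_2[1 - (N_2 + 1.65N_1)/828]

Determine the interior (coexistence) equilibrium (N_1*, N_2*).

N_1* ≈ 443, N_2* ≈ 96.5

Setting both brackets to zero gives the nullclines N_1 + 1.52N_2 = 590 and 1.65N_1 + N_2 = 828.
Substituting N_2 = 828 - 1.65N_1 into the first: N_1(1 - 1.52·1.65) = 590 - 1.52·828.
So N_1* = -669/-1.51 = 443, and then N_2* = 828 - 1.65·443 = 96.5.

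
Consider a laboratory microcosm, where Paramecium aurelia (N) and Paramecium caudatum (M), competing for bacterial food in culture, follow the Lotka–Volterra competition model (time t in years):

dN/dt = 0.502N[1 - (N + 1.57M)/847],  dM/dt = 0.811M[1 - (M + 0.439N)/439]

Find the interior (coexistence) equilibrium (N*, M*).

Setting both brackets to zero gives the nullclines N + 1.57M = 847 and 0.439N + M = 439.
Substituting M = 439 - 0.439N into the first: N(1 - 1.57·0.439) = 847 - 1.57·439.
So N* = 158/0.311 = 508, and then M* = 439 - 0.439·508 = 216.

N* ≈ 508, M* ≈ 216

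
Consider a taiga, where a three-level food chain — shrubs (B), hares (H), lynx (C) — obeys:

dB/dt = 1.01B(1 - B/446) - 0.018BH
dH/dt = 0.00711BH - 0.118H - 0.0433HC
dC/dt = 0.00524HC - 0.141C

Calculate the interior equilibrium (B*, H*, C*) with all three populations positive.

B* ≈ 232, H* ≈ 26.9, C* ≈ 35.4

From dC/dt = 0: 0.00524H* = 0.141, so H* = 26.9.
From dB/dt = 0: 1.01(1 - B*/446) = 0.018·26.9, giving B* = 446·(1 - 0.48) = 232.
From dH/dt = 0: 0.00711·232 - 0.118 = 0.0433C*, so C* = 1.53/0.0433 = 35.4.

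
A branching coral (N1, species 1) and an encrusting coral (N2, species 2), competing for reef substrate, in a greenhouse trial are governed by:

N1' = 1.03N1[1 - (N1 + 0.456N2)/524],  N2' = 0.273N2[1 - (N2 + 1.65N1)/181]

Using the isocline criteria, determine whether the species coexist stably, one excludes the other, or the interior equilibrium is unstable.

species 1 excludes species 2

Compare the nullcline intercepts: K1/α12 = 524/0.456 = 1150 > K2 = 181; K2/α21 = 181/1.65 = 110 < K1 = 524.
Since the inequalities point opposite ways, species 1 can invade but species 2 cannot.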